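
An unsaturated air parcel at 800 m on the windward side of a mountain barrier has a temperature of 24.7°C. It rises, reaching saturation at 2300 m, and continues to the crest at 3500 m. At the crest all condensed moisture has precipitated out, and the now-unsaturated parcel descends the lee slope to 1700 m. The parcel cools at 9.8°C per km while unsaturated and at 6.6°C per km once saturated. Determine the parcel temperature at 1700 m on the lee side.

19.72°C

800 → 2300 m (dry, 9.8°C/km): ΔT = -9.8 × 1.5 = -14.7°C → T = 10°C
2300 → 3500 m (saturated, 6.6°C/km): ΔT = -6.6 × 1.2 = -7.92°C → T = 2.08°C
3500 → 1700 m (dry descent, 9.8°C/km): ΔT = +9.8 × 1.8 = +17.64°C → T = 19.72°C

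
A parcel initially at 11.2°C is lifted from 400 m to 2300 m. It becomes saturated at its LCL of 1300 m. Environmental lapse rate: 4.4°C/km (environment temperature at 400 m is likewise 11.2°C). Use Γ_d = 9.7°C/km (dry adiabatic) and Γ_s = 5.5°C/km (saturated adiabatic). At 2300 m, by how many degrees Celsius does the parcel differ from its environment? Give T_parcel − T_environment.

Parcel:
  Dry to 1300 m: -9.7 × 0.9 km = -8.73°C, so T = 2.47°C.
  Saturated to 2300 m: -5.5 × 1 km = -5.5°C, so T = -3.03°C.
Environment:
  Environment to 2300 m: -4.4 × 1.9 km = -8.36°C, so T = 2.84°C.
T_parcel − T_env = -3.03 − 2.84 = -5.87°C

-5.87°C (parcel cooler than environment)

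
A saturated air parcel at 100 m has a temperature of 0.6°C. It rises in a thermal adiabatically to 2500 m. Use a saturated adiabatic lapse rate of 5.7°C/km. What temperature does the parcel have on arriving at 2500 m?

From 100 m to 2500 m (saturated adiabatic): cools by 5.7 × 2.4 = 13.68°C, giving -13.08°C.

-13.08°C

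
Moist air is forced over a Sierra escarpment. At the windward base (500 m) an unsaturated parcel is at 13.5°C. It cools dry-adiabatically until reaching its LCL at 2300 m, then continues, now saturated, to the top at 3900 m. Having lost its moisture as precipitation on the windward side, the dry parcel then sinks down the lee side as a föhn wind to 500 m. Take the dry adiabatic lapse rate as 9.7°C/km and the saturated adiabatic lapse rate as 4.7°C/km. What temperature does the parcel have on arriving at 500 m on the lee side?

21.5°C

500–2300 m, dry: Δz = 1.8 km ⇒ ΔT = -17.46°C; T = -3.96°C
2300–3900 m, saturated: Δz = 1.6 km ⇒ ΔT = -7.52°C; T = -11.48°C
3900–500 m, dry descent: Δz = 3.4 km ⇒ ΔT = +32.98°C; T = 21.5°C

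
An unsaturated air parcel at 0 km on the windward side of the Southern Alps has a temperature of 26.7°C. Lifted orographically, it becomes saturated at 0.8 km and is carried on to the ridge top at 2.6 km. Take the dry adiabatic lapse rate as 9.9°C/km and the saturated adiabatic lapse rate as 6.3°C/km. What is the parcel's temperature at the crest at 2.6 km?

From 0 m to 800 m (dry): cools by 9.9 × 0.8 = 7.92°C, giving 18.78°C.
From 800 m to 2600 m (saturated): cools by 6.3 × 1.8 = 11.34°C, giving 7.44°C.

7.44°C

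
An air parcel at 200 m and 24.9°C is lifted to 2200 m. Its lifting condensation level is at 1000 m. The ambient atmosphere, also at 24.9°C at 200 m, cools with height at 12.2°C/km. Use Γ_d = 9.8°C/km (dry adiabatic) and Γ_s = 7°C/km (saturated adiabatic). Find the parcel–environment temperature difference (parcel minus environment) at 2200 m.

Parcel:
  Dry to 1000 m: -9.8 × 0.8 km = -7.84°C, so T = 17.06°C.
  Saturated to 2200 m: -7 × 1.2 km = -8.4°C, so T = 8.66°C.
Environment:
  Environment to 2200 m: -12.2 × 2 km = -24.4°C, so T = 0.5°C.
T_parcel − T_env = 8.66 − 0.5 = +8.16°C

+8.16°C (parcel warmer than environment)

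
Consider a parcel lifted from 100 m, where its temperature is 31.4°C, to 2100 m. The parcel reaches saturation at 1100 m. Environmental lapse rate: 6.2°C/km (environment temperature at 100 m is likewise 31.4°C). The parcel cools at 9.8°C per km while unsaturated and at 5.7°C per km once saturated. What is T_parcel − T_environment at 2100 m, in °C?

Parcel:
  100 → 1100 m (dry, 9.8°C/km): ΔT = -9.8 × 1 = -9.8°C → T = 21.6°C
  1100 → 2100 m (saturated, 5.7°C/km): ΔT = -5.7 × 1 = -5.7°C → T = 15.9°C
Environment:
  100 → 2100 m (environment, 6.2°C/km): ΔT = -6.2 × 2 = -12.4°C → T = 19°C
T_parcel − T_env = 15.9 − 19 = -3.1°C

-3.1°C (parcel cooler than environment)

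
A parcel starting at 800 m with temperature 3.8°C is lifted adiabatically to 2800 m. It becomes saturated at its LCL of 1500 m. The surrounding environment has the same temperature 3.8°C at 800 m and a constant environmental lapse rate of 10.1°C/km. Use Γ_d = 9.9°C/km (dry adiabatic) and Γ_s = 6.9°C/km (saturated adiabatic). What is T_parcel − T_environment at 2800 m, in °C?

Parcel:
  800–1500 m, dry: Δz = 0.7 km ⇒ ΔT = -6.93°C; T = -3.13°C
  1500–2800 m, saturated: Δz = 1.3 km ⇒ ΔT = -8.97°C; T = -12.1°C
Environment:
  800–2800 m, environment: Δz = 2 km ⇒ ΔT = -20.2°C; T = -16.4°C
T_parcel − T_env = -12.1 − (-16.4) = +4.3°C

+4.3°C (parcel warmer than environment)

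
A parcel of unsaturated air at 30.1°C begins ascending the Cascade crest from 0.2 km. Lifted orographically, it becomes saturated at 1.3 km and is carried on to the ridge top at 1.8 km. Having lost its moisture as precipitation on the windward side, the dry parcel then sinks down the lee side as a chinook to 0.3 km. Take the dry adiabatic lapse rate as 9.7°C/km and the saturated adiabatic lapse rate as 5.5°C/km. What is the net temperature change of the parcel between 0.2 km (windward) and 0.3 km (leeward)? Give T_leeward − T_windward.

200 → 1300 m (dry, 9.7°C/km): ΔT = -9.7 × 1.1 = -10.67°C → T = 19.43°C
1300 → 1800 m (saturated, 5.5°C/km): ΔT = -5.5 × 0.5 = -2.75°C → T = 16.68°C
1800 → 300 m (dry descent, 9.7°C/km): ΔT = +9.7 × 1.5 = +14.55°C → T = 31.23°C
Net change vs windward start: 31.23 − 30.1 = +1.13°C

+1.13°C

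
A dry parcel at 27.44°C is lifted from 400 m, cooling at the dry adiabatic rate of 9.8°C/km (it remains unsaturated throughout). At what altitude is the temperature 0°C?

3200 m

Height above start = (27.44 − 0) / 9.8 = 2.8 km
Altitude = 400 m + 2800 m = 3200 m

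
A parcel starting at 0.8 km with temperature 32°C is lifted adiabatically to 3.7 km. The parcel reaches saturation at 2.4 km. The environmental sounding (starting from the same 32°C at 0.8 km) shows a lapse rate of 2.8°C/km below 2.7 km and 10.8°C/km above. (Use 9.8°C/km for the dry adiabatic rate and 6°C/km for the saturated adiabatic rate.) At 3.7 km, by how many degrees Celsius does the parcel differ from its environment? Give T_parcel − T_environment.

Parcel:
  From 800 m to 2400 m (dry): cools by 9.8 × 1.6 = 15.68°C, giving 16.32°C.
  From 2400 m to 3700 m (saturated): cools by 6 × 1.3 = 7.8°C, giving 8.52°C.
Environment:
  From 800 m to 2700 m (environment, lower layer): cools by 2.8 × 1.9 = 5.32°C, giving 26.68°C.
  From 2700 m to 3700 m (environment, upper layer): cools by 10.8 × 1 = 10.8°C, giving 15.88°C.
T_parcel − T_env = 8.52 − 15.88 = -7.36°C

-7.36°C (parcel cooler than environment)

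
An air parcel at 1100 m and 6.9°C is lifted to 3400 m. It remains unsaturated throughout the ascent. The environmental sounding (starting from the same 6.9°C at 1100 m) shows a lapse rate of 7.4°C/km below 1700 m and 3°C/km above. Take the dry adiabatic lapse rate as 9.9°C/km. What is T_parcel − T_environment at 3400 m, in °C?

-13.23°C (parcel cooler than environment)

Parcel:
  1100–3400 m, dry: Δz = 2.3 km ⇒ ΔT = -22.77°C; T = -15.87°C
Environment:
  1100–1700 m, environment, lower layer: Δz = 0.6 km ⇒ ΔT = -4.44°C; T = 2.46°C
  1700–3400 m, environment, upper layer: Δz = 1.7 km ⇒ ΔT = -5.1°C; T = -2.64°C
T_parcel − T_env = -15.87 − (-2.64) = -13.23°C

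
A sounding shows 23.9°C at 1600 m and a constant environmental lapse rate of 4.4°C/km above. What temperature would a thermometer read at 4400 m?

11.58°C

From 1600 m to 4400 m (environmental): cools by 4.4 × 2.8 = 12.32°C, giving 11.58°C.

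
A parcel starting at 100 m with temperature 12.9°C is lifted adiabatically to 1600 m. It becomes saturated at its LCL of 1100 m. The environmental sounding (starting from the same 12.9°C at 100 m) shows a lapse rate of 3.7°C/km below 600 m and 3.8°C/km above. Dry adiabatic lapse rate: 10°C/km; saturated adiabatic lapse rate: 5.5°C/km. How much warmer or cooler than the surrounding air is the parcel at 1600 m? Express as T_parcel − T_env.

Parcel:
  Dry to 1100 m: -10 × 1 km = -10°C, so T = 2.9°C.
  Saturated to 1600 m: -5.5 × 0.5 km = -2.75°C, so T = 0.15°C.
Environment:
  Environment, lower layer to 600 m: -3.7 × 0.5 km = -1.85°C, so T = 11.05°C.
  Environment, upper layer to 1600 m: -3.8 × 1 km = -3.8°C, so T = 7.25°C.
T_parcel − T_env = 0.15 − 7.25 = -7.1°C

-7.1°C (parcel cooler than environment)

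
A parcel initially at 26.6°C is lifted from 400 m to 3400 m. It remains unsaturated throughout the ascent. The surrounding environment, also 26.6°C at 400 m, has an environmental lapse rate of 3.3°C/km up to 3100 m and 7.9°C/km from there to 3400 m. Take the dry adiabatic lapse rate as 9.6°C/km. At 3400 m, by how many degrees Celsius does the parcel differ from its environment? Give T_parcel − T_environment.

Parcel:
  400 → 3400 m (dry, 9.6°C/km): ΔT = -9.6 × 3 = -28.8°C → T = -2.2°C
Environment:
  400 → 3100 m (environment, lower layer, 3.3°C/km): ΔT = -3.3 × 2.7 = -8.91°C → T = 17.69°C
  3100 → 3400 m (environment, upper layer, 7.9°C/km): ΔT = -7.9 × 0.3 = -2.37°C → T = 15.32°C
T_parcel − T_env = -2.2 − 15.32 = -17.52°C

-17.52°C (parcel cooler than environment)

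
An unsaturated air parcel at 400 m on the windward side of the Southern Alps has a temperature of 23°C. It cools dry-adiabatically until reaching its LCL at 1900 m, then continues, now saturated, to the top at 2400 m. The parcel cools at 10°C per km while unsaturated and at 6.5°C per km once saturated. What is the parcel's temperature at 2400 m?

400 → 1900 m (dry, 10°C/km): ΔT = -10 × 1.5 = -15°C → T = 8°C
1900 → 2400 m (saturated, 6.5°C/km): ΔT = -6.5 × 0.5 = -3.25°C → T = 4.75°C

4.75°C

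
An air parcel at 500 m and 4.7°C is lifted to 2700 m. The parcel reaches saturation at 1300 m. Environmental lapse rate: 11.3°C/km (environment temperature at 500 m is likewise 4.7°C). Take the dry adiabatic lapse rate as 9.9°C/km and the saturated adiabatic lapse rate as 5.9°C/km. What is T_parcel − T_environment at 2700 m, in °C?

+8.68°C (parcel warmer than environment)

Parcel:
  500–1300 m, dry: Δz = 0.8 km ⇒ ΔT = -7.92°C; T = -3.22°C
  1300–2700 m, saturated: Δz = 1.4 km ⇒ ΔT = -8.26°C; T = -11.48°C
Environment:
  500–2700 m, environment: Δz = 2.2 km ⇒ ΔT = -24.86°C; T = -20.16°C
T_parcel − T_env = -11.48 − (-20.16) = +8.68°C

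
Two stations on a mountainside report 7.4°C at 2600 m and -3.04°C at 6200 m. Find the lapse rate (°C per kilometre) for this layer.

2.9°C/km

Γ = −ΔT/Δz = (7.4 − (-3.04)) / (6200 − 2600) m
  = 10.44°C / 3.6 km = 2.9°C/km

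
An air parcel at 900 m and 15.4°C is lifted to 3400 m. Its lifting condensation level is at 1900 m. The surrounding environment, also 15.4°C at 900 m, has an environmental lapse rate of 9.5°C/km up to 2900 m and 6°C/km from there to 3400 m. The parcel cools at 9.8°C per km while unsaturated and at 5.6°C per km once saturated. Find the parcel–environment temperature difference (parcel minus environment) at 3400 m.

+3.8°C (parcel warmer than environment)

Parcel:
  Dry to 1900 m: -9.8 × 1 km = -9.8°C, so T = 5.6°C.
  Saturated to 3400 m: -5.6 × 1.5 km = -8.4°C, so T = -2.8°C.
Environment:
  Environment, lower layer to 2900 m: -9.5 × 2 km = -19°C, so T = -3.6°C.
  Environment, upper layer to 3400 m: -6 × 0.5 km = -3°C, so T = -6.6°C.
T_parcel − T_env = -2.8 − (-6.6) = +3.8°C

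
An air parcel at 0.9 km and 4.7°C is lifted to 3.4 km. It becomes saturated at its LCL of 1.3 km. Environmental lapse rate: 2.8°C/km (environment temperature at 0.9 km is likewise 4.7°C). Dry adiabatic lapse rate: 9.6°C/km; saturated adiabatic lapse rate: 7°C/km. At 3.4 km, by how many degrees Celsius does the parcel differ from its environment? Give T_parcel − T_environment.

-11.54°C (parcel cooler than environment)

Parcel:
  900–1300 m, dry: Δz = 0.4 km ⇒ ΔT = -3.84°C; T = 0.86°C
  1300–3400 m, saturated: Δz = 2.1 km ⇒ ΔT = -14.7°C; T = -13.84°C
Environment:
  900–3400 m, environment: Δz = 2.5 km ⇒ ΔT = -7°C; T = -2.3°C
T_parcel − T_env = -13.84 − (-2.3) = -11.54°C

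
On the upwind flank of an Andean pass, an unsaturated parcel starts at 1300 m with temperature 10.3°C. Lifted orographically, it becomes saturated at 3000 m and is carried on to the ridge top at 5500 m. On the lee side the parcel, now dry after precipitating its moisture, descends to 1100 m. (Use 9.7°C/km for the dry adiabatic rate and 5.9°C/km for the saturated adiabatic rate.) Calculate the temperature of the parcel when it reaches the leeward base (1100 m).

1300 → 3000 m (dry, 9.7°C/km): ΔT = -9.7 × 1.7 = -16.49°C → T = -6.19°C
3000 → 5500 m (saturated, 5.9°C/km): ΔT = -5.9 × 2.5 = -14.75°C → T = -20.94°C
5500 → 1100 m (dry descent, 9.7°C/km): ΔT = +9.7 × 4.4 = +42.68°C → T = 21.74°C

21.74°C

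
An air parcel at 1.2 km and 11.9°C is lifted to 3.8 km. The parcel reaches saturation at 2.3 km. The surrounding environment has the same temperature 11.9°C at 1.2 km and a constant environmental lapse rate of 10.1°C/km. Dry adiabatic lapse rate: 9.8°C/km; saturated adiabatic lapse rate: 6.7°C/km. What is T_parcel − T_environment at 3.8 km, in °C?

Parcel:
  From 1200 m to 2300 m (dry): cools by 9.8 × 1.1 = 10.78°C, giving 1.12°C.
  From 2300 m to 3800 m (saturated): cools by 6.7 × 1.5 = 10.05°C, giving -8.93°C.
Environment:
  From 1200 m to 3800 m (environment): cools by 10.1 × 2.6 = 26.26°C, giving -14.36°C.
T_parcel − T_env = -8.93 − (-14.36) = +5.43°C

+5.43°C (parcel warmer than environment)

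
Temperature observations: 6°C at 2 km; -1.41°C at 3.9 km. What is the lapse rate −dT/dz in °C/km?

3.9°C/km

Γ = −ΔT/Δz = (6 − (-1.41)) / (3900 − 2000) m
  = 7.41°C / 1.9 km = 3.9°C/km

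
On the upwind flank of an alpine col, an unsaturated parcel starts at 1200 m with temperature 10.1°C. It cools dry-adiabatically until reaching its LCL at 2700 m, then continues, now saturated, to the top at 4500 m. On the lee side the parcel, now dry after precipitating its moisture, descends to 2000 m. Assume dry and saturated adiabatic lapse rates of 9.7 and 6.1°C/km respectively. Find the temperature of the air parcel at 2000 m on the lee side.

8.82°C

1200–2700 m, dry: Δz = 1.5 km ⇒ ΔT = -14.55°C; T = -4.45°C
2700–4500 m, saturated: Δz = 1.8 km ⇒ ΔT = -10.98°C; T = -15.43°C
4500–2000 m, dry descent: Δz = 2.5 km ⇒ ΔT = +24.25°C; T = 8.82°C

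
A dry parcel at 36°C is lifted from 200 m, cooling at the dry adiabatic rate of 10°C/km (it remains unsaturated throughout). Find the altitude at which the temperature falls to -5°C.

4300 m

Height above start = (36 − (-5)) / 10 = 4.1 km
Altitude = 200 m + 4100 m = 4300 m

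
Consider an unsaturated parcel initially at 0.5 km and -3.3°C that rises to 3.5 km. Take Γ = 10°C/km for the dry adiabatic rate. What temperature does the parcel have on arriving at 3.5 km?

-33.3°C

From 500 m to 3500 m (dry adiabatic): cools by 10 × 3 = 30°C, giving -33.3°C.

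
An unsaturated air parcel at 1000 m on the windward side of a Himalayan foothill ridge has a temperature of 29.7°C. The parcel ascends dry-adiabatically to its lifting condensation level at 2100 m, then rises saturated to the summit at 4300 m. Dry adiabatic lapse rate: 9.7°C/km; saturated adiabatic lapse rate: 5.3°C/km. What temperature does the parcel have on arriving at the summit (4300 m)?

7.37°C

From 1000 m to 2100 m (dry): cools by 9.7 × 1.1 = 10.67°C, giving 19.03°C.
From 2100 m to 4300 m (saturated): cools by 5.3 × 2.2 = 11.66°C, giving 7.37°C.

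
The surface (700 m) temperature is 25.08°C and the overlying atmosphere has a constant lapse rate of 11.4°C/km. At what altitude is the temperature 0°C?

Height above start = (25.08 − 0) / 11.4 = 2.2 km
Altitude = 700 m + 2200 m = 2900 m

2900 m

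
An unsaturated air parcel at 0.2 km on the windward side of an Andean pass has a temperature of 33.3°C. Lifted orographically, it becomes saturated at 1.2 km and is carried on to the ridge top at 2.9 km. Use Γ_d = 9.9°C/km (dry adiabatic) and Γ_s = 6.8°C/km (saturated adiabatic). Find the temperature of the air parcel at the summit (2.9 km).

11.84°C

Dry to 1200 m: -9.9 × 1 km = -9.9°C, so T = 23.4°C.
Saturated to 2900 m: -6.8 × 1.7 km = -11.56°C, so T = 11.84°C.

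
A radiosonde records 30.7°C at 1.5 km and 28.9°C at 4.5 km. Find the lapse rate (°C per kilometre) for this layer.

Γ = −ΔT/Δz = (30.7 − 28.9) / (4500 − 1500) m
  = 1.8°C / 3 km = 0.6°C/km

0.6°C/km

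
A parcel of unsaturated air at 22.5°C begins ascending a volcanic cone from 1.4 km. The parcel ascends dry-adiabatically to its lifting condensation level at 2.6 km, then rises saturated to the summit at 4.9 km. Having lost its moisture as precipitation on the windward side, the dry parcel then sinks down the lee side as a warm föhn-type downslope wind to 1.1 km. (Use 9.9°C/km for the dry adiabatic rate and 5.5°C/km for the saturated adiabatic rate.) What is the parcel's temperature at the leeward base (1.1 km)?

35.59°C

From 1400 m to 2600 m (dry): cools by 9.9 × 1.2 = 11.88°C, giving 10.62°C.
From 2600 m to 4900 m (saturated): cools by 5.5 × 2.3 = 12.65°C, giving -2.03°C.
From 4900 m to 1100 m (dry descent): warms by 9.9 × 3.8 = 37.62°C, giving 35.59°C.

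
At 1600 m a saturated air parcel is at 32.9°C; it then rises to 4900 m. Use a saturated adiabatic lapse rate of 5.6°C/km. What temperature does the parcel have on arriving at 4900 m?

From 1600 m to 4900 m (saturated adiabatic): cools by 5.6 × 3.3 = 18.48°C, giving 14.42°C.

14.42°C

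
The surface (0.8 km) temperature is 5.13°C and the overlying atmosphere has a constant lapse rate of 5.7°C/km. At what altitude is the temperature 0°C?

1.7 km

Height above start = (5.13 − 0) / 5.7 = 0.9 km
Altitude = 800 m + 900 m = 1700 m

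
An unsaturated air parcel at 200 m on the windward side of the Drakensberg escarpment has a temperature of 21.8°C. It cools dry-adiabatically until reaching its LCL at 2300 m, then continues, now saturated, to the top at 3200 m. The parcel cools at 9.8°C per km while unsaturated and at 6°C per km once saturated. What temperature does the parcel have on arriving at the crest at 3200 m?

-4.18°C

From 200 m to 2300 m (dry): cools by 9.8 × 2.1 = 20.58°C, giving 1.22°C.
From 2300 m to 3200 m (saturated): cools by 6 × 0.9 = 5.4°C, giving -4.18°C.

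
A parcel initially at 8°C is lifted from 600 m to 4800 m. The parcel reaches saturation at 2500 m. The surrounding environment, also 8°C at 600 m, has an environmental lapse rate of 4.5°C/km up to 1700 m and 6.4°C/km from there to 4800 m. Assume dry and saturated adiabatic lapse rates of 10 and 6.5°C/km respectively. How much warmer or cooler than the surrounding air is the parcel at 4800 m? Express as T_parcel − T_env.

Parcel:
  600–2500 m, dry: Δz = 1.9 km ⇒ ΔT = -19°C; T = -11°C
  2500–4800 m, saturated: Δz = 2.3 km ⇒ ΔT = -14.95°C; T = -25.95°C
Environment:
  600–1700 m, environment, lower layer: Δz = 1.1 km ⇒ ΔT = -4.95°C; T = 3.05°C
  1700–4800 m, environment, upper layer: Δz = 3.1 km ⇒ ΔT = -19.84°C; T = -16.79°C
T_parcel − T_env = -25.95 − (-16.79) = -9.16°C

-9.16°C (parcel cooler than environment)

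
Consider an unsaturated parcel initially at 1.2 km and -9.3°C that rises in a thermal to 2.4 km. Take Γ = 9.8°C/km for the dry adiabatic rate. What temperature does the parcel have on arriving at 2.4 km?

Dry adiabatic to 2400 m: -9.8 × 1.2 km = -11.76°C, so T = -21.06°C.

-21.06°C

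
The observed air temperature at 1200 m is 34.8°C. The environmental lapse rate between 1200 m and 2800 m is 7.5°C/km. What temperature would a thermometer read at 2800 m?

22.8°C

1200–2800 m, environmental: Δz = 1.6 km ⇒ ΔT = -12°C; T = 22.8°C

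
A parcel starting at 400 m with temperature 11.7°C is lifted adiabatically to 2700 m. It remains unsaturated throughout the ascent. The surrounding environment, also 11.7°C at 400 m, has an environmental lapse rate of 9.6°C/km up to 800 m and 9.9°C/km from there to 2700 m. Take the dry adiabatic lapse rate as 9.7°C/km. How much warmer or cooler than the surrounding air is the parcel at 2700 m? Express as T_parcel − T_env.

Parcel:
  Dry to 2700 m: -9.7 × 2.3 km = -22.31°C, so T = -10.61°C.
Environment:
  Environment, lower layer to 800 m: -9.6 × 0.4 km = -3.84°C, so T = 7.86°C.
  Environment, upper layer to 2700 m: -9.9 × 1.9 km = -18.81°C, so T = -10.95°C.
T_parcel − T_env = -10.61 − (-10.95) = +0.34°C

+0.34°C (parcel warmer than environment)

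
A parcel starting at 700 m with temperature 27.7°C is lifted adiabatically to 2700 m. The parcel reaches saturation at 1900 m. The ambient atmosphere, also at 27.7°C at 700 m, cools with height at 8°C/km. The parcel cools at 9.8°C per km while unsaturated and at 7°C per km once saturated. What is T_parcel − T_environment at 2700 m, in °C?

-1.36°C (parcel cooler than environment)

Parcel:
  700 → 1900 m (dry, 9.8°C/km): ΔT = -9.8 × 1.2 = -11.76°C → T = 15.94°C
  1900 → 2700 m (saturated, 7°C/km): ΔT = -7 × 0.8 = -5.6°C → T = 10.34°C
Environment:
  700 → 2700 m (environment, 8°C/km): ΔT = -8 × 2 = -16°C → T = 11.7°C
T_parcel − T_env = 10.34 − 11.7 = -1.36°C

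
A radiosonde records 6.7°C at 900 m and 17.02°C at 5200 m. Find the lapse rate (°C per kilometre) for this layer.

Γ = −ΔT/Δz = (6.7 − 17.02) / (5200 − 900) m
  = -10.32°C / 4.3 km = -2.4°C/km

-2.4°C/km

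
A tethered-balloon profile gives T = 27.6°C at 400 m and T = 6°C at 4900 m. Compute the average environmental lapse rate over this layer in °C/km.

4.8°C/km

Γ = −ΔT/Δz = (27.6 − 6) / (4900 − 400) m
  = 21.6°C / 4.5 km = 4.8°C/km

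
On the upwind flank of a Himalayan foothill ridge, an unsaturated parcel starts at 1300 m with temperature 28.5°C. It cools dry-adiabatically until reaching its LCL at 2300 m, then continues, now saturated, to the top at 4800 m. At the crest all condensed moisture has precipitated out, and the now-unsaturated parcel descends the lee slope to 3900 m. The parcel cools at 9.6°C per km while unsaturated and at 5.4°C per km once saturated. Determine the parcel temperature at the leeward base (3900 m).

14.04°C

1300 → 2300 m (dry, 9.6°C/km): ΔT = -9.6 × 1 = -9.6°C → T = 18.9°C
2300 → 4800 m (saturated, 5.4°C/km): ΔT = -5.4 × 2.5 = -13.5°C → T = 5.4°C
4800 → 3900 m (dry descent, 9.6°C/km): ΔT = +9.6 × 0.9 = +8.64°C → T = 14.04°C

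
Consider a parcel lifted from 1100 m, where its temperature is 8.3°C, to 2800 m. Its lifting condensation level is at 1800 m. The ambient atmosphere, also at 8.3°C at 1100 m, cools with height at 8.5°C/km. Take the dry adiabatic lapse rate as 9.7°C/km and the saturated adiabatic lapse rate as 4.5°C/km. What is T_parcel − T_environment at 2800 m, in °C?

Parcel:
  1100 → 1800 m (dry, 9.7°C/km): ΔT = -9.7 × 0.7 = -6.79°C → T = 1.51°C
  1800 → 2800 m (saturated, 4.5°C/km): ΔT = -4.5 × 1 = -4.5°C → T = -2.99°C
Environment:
  1100 → 2800 m (environment, 8.5°C/km): ΔT = -8.5 × 1.7 = -14.45°C → T = -6.15°C
T_parcel − T_env = -2.99 − (-6.15) = +3.16°C

+3.16°C (parcel warmer than environment)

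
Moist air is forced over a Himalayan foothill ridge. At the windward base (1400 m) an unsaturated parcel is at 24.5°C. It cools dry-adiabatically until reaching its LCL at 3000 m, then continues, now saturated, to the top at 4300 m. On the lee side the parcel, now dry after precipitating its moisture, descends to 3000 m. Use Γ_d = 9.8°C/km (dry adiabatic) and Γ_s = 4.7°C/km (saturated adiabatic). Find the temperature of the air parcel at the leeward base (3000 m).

Dry to 3000 m: -9.8 × 1.6 km = -15.68°C, so T = 8.82°C.
Saturated to 4300 m: -4.7 × 1.3 km = -6.11°C, so T = 2.71°C.
Dry descent to 3000 m: +9.8 × 1.3 km = +12.74°C, so T = 15.45°C.

15.45°C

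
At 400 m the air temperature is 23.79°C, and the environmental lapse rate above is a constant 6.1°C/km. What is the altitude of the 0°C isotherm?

Height above start = (23.79 − 0) / 6.1 = 3.9 km
Altitude = 400 m + 3900 m = 4300 m

4300 m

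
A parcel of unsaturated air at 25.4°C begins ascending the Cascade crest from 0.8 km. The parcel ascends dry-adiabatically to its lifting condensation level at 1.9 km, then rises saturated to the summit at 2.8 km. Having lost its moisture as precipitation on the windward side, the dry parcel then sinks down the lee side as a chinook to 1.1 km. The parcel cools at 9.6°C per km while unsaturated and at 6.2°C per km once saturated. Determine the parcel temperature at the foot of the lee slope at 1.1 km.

25.58°C

Dry to 1900 m: -9.6 × 1.1 km = -10.56°C, so T = 14.84°C.
Saturated to 2800 m: -6.2 × 0.9 km = -5.58°C, so T = 9.26°C.
Dry descent to 1100 m: +9.6 × 1.7 km = +16.32°C, so T = 25.58°C.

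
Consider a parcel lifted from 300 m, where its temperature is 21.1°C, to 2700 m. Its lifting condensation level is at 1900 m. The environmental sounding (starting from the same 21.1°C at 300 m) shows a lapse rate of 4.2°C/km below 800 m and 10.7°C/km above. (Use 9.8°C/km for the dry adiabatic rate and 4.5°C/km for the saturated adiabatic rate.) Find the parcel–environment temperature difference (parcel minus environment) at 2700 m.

+3.15°C (parcel warmer than environment)

Parcel:
  Dry to 1900 m: -9.8 × 1.6 km = -15.68°C, so T = 5.42°C.
  Saturated to 2700 m: -4.5 × 0.8 km = -3.6°C, so T = 1.82°C.
Environment:
  Environment, lower layer to 800 m: -4.2 × 0.5 km = -2.1°C, so T = 19°C.
  Environment, upper layer to 2700 m: -10.7 × 1.9 km = -20.33°C, so T = -1.33°C.
T_parcel − T_env = 1.82 − (-1.33) = +3.15°C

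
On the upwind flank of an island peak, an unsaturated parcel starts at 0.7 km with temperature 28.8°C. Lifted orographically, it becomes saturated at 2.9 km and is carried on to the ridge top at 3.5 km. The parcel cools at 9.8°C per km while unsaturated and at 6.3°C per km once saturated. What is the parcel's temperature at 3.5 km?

Dry to 2900 m: -9.8 × 2.2 km = -21.56°C, so T = 7.24°C.
Saturated to 3500 m: -6.3 × 0.6 km = -3.78°C, so T = 3.46°C.

3.46°C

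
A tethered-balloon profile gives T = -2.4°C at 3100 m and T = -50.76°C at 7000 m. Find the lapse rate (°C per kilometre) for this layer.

Γ = −ΔT/Δz = (-2.4 − (-50.76)) / (7000 − 3100) m
  = 48.36°C / 3.9 km = 12.4°C/km

12.4°C/km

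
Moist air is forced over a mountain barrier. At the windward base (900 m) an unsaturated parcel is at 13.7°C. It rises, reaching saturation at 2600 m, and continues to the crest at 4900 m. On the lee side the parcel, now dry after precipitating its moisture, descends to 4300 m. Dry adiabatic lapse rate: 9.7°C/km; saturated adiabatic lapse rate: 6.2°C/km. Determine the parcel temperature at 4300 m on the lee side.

900 → 2600 m (dry, 9.7°C/km): ΔT = -9.7 × 1.7 = -16.49°C → T = -2.79°C
2600 → 4900 m (saturated, 6.2°C/km): ΔT = -6.2 × 2.3 = -14.26°C → T = -17.05°C
4900 → 4300 m (dry descent, 9.7°C/km): ΔT = +9.7 × 0.6 = +5.82°C → T = -11.23°C

-11.23°C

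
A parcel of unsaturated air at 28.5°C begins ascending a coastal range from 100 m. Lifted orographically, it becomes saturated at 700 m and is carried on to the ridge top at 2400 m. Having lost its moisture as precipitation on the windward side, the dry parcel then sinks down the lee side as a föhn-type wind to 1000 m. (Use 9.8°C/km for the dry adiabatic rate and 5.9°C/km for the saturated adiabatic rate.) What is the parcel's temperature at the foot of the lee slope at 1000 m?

100 → 700 m (dry, 9.8°C/km): ΔT = -9.8 × 0.6 = -5.88°C → T = 22.62°C
700 → 2400 m (saturated, 5.9°C/km): ΔT = -5.9 × 1.7 = -10.03°C → T = 12.59°C
2400 → 1000 m (dry descent, 9.8°C/km): ΔT = +9.8 × 1.4 = +13.72°C → T = 26.31°C

26.31°C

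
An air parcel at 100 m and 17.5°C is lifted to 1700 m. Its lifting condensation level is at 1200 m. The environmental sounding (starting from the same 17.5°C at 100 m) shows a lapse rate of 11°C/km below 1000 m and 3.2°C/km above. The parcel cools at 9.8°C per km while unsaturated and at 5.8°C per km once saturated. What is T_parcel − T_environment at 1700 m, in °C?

Parcel:
  Dry to 1200 m: -9.8 × 1.1 km = -10.78°C, so T = 6.72°C.
  Saturated to 1700 m: -5.8 × 0.5 km = -2.9°C, so T = 3.82°C.
Environment:
  Environment, lower layer to 1000 m: -11 × 0.9 km = -9.9°C, so T = 7.6°C.
  Environment, upper layer to 1700 m: -3.2 × 0.7 km = -2.24°C, so T = 5.36°C.
T_parcel − T_env = 3.82 − 5.36 = -1.54°C

-1.54°C (parcel cooler than environment)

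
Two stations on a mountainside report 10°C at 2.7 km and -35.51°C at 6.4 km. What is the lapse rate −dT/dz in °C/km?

12.3°C/km

Γ = −ΔT/Δz = (10 − (-35.51)) / (6400 − 2700) m
  = 45.51°C / 3.7 km = 12.3°C/km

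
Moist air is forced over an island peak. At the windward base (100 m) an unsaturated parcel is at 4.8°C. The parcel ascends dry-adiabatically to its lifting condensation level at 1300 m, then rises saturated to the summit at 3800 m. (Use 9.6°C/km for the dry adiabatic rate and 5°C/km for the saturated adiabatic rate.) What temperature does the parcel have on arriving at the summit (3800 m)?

From 100 m to 1300 m (dry): cools by 9.6 × 1.2 = 11.52°C, giving -6.72°C.
From 1300 m to 3800 m (saturated): cools by 5 × 2.5 = 12.5°C, giving -19.22°C.

-19.22°C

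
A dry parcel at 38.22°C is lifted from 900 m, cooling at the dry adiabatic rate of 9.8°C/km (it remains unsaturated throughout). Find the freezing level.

Height above start = (38.22 − 0) / 9.8 = 3.9 km
Altitude = 900 m + 3900 m = 4800 m

4800 m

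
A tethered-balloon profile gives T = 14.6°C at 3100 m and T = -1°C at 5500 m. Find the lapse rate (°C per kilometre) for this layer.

6.5°C/km

Γ = −ΔT/Δz = (14.6 − (-1)) / (5500 − 3100) m
  = 15.6°C / 2.4 km = 6.5°C/km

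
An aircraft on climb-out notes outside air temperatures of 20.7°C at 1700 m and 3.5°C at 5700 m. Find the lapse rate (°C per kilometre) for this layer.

Γ = −ΔT/Δz = (20.7 − 3.5) / (5700 − 1700) m
  = 17.2°C / 4 km = 4.3°C/km

4.3°C/km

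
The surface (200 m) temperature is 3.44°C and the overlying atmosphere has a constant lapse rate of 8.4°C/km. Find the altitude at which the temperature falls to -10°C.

Height above start = (3.44 − (-10)) / 8.4 = 1.6 km
Altitude = 200 m + 1600 m = 1800 m

1800 m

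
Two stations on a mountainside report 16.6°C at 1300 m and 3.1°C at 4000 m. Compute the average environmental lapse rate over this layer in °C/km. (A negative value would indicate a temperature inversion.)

Γ = −ΔT/Δz = (16.6 − 3.1) / (4000 − 1300) m
  = 13.5°C / 2.7 km = 5°C/km

5°C/km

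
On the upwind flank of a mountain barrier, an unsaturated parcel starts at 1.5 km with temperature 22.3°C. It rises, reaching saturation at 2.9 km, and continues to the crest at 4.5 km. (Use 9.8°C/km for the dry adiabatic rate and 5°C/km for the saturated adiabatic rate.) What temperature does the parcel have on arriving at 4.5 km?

0.58°C

1500 → 2900 m (dry, 9.8°C/km): ΔT = -9.8 × 1.4 = -13.72°C → T = 8.58°C
2900 → 4500 m (saturated, 5°C/km): ΔT = -5 × 1.6 = -8°C → T = 0.58°C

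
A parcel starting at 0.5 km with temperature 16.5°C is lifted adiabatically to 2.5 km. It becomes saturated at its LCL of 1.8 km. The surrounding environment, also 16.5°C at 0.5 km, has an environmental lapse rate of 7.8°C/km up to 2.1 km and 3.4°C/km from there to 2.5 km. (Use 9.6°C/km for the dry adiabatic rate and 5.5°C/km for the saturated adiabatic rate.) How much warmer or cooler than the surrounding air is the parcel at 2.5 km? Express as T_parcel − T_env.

Parcel:
  Dry to 1800 m: -9.6 × 1.3 km = -12.48°C, so T = 4.02°C.
  Saturated to 2500 m: -5.5 × 0.7 km = -3.85°C, so T = 0.17°C.
Environment:
  Environment, lower layer to 2100 m: -7.8 × 1.6 km = -12.48°C, so T = 4.02°C.
  Environment, upper layer to 2500 m: -3.4 × 0.4 km = -1.36°C, so T = 2.66°C.
T_parcel − T_env = 0.17 − 2.66 = -2.49°C

-2.49°C (parcel cooler than environment)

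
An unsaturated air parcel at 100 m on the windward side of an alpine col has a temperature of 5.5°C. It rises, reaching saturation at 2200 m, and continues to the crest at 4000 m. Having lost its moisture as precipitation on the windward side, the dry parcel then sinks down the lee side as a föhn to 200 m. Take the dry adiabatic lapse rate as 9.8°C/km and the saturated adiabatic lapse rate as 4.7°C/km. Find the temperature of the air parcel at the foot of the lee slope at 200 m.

13.7°C

100–2200 m, dry: Δz = 2.1 km ⇒ ΔT = -20.58°C; T = -15.08°C
2200–4000 m, saturated: Δz = 1.8 km ⇒ ΔT = -8.46°C; T = -23.54°C
4000–200 m, dry descent: Δz = 3.8 km ⇒ ΔT = +37.24°C; T = 13.7°C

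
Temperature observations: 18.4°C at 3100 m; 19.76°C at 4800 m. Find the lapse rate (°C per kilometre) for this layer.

Γ = −ΔT/Δz = (18.4 − 19.76) / (4800 − 3100) m
  = -1.36°C / 1.7 km = -0.8°C/km

-0.8°C/km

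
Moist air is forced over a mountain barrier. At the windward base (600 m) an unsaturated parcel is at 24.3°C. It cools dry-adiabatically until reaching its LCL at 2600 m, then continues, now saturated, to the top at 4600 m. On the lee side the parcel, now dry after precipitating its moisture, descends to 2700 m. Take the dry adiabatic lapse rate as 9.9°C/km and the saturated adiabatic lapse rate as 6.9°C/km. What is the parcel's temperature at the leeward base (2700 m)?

9.51°C

Dry to 2600 m: -9.9 × 2 km = -19.8°C, so T = 4.5°C.
Saturated to 4600 m: -6.9 × 2 km = -13.8°C, so T = -9.3°C.
Dry descent to 2700 m: +9.9 × 1.9 km = +18.81°C, so T = 9.51°C.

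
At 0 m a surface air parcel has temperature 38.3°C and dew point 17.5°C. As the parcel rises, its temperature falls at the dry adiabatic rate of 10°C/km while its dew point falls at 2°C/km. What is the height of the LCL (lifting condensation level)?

2600 m

T and T_d converge at 10 − 2 = 8°C per km
Height above start = (38.3 − 17.5) / 8 = 2.6 km
LCL altitude = 0 m + 2600 m = 2600 m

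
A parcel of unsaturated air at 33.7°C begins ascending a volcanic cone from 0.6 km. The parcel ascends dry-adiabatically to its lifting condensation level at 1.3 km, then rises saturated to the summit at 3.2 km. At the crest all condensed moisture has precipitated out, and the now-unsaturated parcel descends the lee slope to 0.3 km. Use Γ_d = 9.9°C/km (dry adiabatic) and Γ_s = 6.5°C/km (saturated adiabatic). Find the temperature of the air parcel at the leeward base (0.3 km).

600 → 1300 m (dry, 9.9°C/km): ΔT = -9.9 × 0.7 = -6.93°C → T = 26.77°C
1300 → 3200 m (saturated, 6.5°C/km): ΔT = -6.5 × 1.9 = -12.35°C → T = 14.42°C
3200 → 300 m (dry descent, 9.9°C/km): ΔT = +9.9 × 2.9 = +28.71°C → T = 43.13°C

43.13°C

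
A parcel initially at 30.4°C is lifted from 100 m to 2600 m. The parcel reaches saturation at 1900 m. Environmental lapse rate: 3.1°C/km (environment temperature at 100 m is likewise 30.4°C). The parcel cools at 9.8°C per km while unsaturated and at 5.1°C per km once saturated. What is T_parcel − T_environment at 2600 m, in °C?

Parcel:
  100–1900 m, dry: Δz = 1.8 km ⇒ ΔT = -17.64°C; T = 12.76°C
  1900–2600 m, saturated: Δz = 0.7 km ⇒ ΔT = -3.57°C; T = 9.19°C
Environment:
  100–2600 m, environment: Δz = 2.5 km ⇒ ΔT = -7.75°C; T = 22.65°C
T_parcel − T_env = 9.19 − 22.65 = -13.46°C

-13.46°C (parcel cooler than environment)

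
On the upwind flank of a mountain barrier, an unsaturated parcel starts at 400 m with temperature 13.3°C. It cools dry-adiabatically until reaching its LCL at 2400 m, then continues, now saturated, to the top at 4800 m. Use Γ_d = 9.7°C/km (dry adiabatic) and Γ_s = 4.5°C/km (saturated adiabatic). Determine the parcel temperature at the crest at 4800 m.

-16.9°C

Dry to 2400 m: -9.7 × 2 km = -19.4°C, so T = -6.1°C.
Saturated to 4800 m: -4.5 × 2.4 km = -10.8°C, so T = -16.9°C.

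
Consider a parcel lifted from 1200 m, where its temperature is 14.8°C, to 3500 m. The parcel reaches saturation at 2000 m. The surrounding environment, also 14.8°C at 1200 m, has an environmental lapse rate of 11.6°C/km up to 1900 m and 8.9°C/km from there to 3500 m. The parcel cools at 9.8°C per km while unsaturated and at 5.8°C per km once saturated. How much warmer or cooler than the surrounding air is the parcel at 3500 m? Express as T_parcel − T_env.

Parcel:
  Dry to 2000 m: -9.8 × 0.8 km = -7.84°C, so T = 6.96°C.
  Saturated to 3500 m: -5.8 × 1.5 km = -8.7°C, so T = -1.74°C.
Environment:
  Environment, lower layer to 1900 m: -11.6 × 0.7 km = -8.12°C, so T = 6.68°C.
  Environment, upper layer to 3500 m: -8.9 × 1.6 km = -14.24°C, so T = -7.56°C.
T_parcel − T_env = -1.74 − (-7.56) = +5.82°C

+5.82°C (parcel warmer than environment)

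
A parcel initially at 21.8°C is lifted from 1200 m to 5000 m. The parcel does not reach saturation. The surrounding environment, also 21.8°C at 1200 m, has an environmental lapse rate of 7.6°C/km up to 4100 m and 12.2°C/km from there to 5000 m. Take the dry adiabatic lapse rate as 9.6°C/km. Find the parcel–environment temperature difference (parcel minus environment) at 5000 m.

Parcel:
  1200–5000 m, dry: Δz = 3.8 km ⇒ ΔT = -36.48°C; T = -14.68°C
Environment:
  1200–4100 m, environment, lower layer: Δz = 2.9 km ⇒ ΔT = -22.04°C; T = -0.24°C
  4100–5000 m, environment, upper layer: Δz = 0.9 km ⇒ ΔT = -10.98°C; T = -11.22°C
T_parcel − T_env = -14.68 − (-11.22) = -3.46°C

-3.46°C (parcel cooler than environment)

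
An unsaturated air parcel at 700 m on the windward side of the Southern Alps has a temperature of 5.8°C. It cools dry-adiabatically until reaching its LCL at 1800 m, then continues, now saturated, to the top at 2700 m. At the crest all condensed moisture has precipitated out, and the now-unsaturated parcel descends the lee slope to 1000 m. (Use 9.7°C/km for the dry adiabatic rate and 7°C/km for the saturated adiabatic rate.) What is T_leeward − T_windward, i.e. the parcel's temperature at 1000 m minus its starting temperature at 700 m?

700–1800 m, dry: Δz = 1.1 km ⇒ ΔT = -10.67°C; T = -4.87°C
1800–2700 m, saturated: Δz = 0.9 km ⇒ ΔT = -6.3°C; T = -11.17°C
2700–1000 m, dry descent: Δz = 1.7 km ⇒ ΔT = +16.49°C; T = 5.32°C
Net change vs windward start: 5.32 − 5.8 = -0.48°C

-0.48°C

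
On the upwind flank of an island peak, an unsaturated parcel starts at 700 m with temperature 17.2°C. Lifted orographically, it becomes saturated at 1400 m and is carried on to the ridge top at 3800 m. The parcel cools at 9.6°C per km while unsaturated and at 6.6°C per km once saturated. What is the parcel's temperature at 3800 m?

700–1400 m, dry: Δz = 0.7 km ⇒ ΔT = -6.72°C; T = 10.48°C
1400–3800 m, saturated: Δz = 2.4 km ⇒ ΔT = -15.84°C; T = -5.36°C

-5.36°C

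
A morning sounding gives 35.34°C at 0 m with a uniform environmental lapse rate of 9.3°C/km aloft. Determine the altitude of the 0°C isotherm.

Height above start = (35.34 − 0) / 9.3 = 3.8 km
Altitude = 0 m + 3800 m = 3800 m

3800 m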